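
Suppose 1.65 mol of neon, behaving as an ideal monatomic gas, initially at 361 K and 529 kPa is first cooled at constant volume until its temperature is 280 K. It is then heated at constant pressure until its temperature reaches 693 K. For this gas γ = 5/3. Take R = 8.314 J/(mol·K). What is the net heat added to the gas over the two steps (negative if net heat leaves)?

V₁ = nRT₁/P₁ = 1.65×8.314×361/529 = 9.36 L.
Step 1 — Isochoric: V stays 9.36 L; P/T = const ⇒ T₂ = 280 K, P₂ = 410 kPa.
W = 0 (no volume change).
ΔU = nCvΔT = 1.65×12.5×(280−361) = -1670 J.
Q = ΔU = -1670 J.
State after step 1: P = 410 kPa, V = 9.36 L, T = 280 K.
Step 2 — Isobaric: P stays 410 kPa; V/T = const ⇒ T₂ = 693 K, V₂ = 23.2 L.
W = PΔV = 410×(23.2−9.36) kPa·L = 5670 J.
ΔU = nCvΔT = 1.65×12.5×(693−280) = 8500 J.
Q = ΔU + W = nCpΔT = 14200 J.
Net over both steps: W = 5670 J, Q = 12500 J, ΔU = 6830 J.

12500 J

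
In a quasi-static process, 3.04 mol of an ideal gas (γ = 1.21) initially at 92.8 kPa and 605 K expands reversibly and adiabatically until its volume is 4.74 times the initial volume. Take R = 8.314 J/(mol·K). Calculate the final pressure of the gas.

V₁ = nRT₁/P₁ = 3.04×8.314×605/92.8 = 165 L.
Adiabatic: TV^(γ−1) = const ⇒ T₂ = 605×(0.211)^0.210 = 436 K; PV^γ = const ⇒ P₂ = 14.1 kPa.

14.1 kPa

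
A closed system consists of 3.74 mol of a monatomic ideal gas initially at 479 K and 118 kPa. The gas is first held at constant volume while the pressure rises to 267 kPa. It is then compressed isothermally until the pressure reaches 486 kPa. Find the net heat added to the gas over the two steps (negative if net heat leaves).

8020 J

V₁ = nRT₁/P₁ = 3.74×8.314×479/118 = 126 L.
Step 1 — Isochoric: V stays 126 L; P/T = const ⇒ T₂ = 1080 K, P₂ = 267 kPa.
W = 0 (no volume change).
ΔU = nCvΔT = 3.74×12.5×(1080−479) = 28200 J.
Q = ΔU = 28200 J.
State after step 1: P = 267 kPa, V = 126 L, T = 1080 K.
Step 2 — Isothermal: T stays 1080 K; PV = const ⇒ V₂ = 69.3 L, P₂ = 486 kPa.
ΔU = 0 (ideal gas, T constant).
W = nRT ln(V₂/V₁) = 3.74×8.314×1080×ln(0.549) = -20200 J.
Q = ΔU + W = -20200 J.
Net over both steps: W = -20200 J, Q = 8020 J, ΔU = 28200 J.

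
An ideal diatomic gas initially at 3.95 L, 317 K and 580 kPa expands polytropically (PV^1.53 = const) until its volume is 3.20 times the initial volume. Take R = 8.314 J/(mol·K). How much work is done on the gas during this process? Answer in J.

-1990 J

n = P₁V₁/(RT₁) = 580×3.95/(8.314×317) = 0.869 mol.
Polytropic n=1.53: T₂ = T₁(V₁/V₂)^(n−1) = 317×(0.312)^0.53 = 171 K; P₂ = P₁(V₁/V₂)^n = 97.8 kPa.
W = (P₁V₁−P₂V₂)/(n−1) = (580×3.95−97.8×12.6)/0.53 = 1990 J.
Work done on the gas = −W_by = -1990 J.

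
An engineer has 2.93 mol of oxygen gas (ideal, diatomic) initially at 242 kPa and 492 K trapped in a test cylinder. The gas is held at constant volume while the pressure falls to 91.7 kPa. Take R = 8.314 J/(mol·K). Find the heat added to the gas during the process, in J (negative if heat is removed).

V₁ = nRT₁/P₁ = 2.93×8.314×492/242 = 49.5 L.
Isochoric: V stays 49.5 L; P/T = const ⇒ T₂ = 186 K, P₂ = 91.7 kPa.
W = 0 (no volume change).
ΔU = nCvΔT = 2.93×20.8×(186−492) = -18600 J.
Q = ΔU = -18600 J.

-18600 J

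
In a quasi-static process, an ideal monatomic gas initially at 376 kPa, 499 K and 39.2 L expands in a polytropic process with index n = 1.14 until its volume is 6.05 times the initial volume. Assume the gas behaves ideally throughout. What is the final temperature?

Polytropic n=1.14: T₂ = T₁(V₁/V₂)^(n−1) = 499×(0.165)^0.14 = 388 K; P₂ = P₁(V₁/V₂)^n = 48.3 kPa.

388 K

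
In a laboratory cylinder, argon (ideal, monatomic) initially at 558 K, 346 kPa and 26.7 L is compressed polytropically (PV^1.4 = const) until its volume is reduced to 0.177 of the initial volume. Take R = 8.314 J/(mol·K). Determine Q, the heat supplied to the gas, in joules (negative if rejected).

-9230 J

n = P₁V₁/(RT₁) = 346×26.7/(8.314×558) = 1.99 mol.
Polytropic n=1.4: T₂ = T₁(V₁/V₂)^(n−1) = 558×(5.65)^0.40 = 1120 K; P₂ = P₁(V₁/V₂)^n = 3910 kPa.
W = (P₁V₁−P₂V₂)/(n−1) = (346×26.7−3910×4.73)/0.40 = -23100 J.
ΔU = nCvΔT = 1.99×12.5×(1120−558) = 13800 J.
Q = ΔU + W = -9230 J.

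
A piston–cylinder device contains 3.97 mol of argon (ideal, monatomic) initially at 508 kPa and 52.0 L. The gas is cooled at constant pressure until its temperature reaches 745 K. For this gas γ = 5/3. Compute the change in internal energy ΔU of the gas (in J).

-2740 J

T₁ = P₁V₁/(nR) = 508×52.0/(3.97×8.314) = 800 K.
Isobaric: P stays 508 kPa; V/T = const ⇒ T₂ = 745 K, V₂ = 48.4 L.
For an ideal gas ΔU = nCvΔT with Cv = (3/2)R = 12.5 J/(mol·K).
ΔU = 3.97×12.5×(745−800) = -2740 J.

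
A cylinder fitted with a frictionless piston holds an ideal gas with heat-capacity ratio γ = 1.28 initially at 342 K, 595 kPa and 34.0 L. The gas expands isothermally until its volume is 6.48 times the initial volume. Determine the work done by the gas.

37800 J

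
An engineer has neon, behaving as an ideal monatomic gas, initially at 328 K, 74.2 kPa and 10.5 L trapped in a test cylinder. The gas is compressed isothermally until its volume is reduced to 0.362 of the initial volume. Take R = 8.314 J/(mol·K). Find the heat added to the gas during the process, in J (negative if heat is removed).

-792 J

n = P₁V₁/(RT₁) = 74.2×10.5/(8.314×328) = 0.286 mol.
Isothermal: T stays 328 K; PV = const ⇒ V₂ = 3.80 L, P₂ = 205 kPa.
ΔU = 0 (ideal gas, T constant).
W = nRT ln(V₂/V₁) = 0.286×8.314×328×ln(0.362) = -792 J.
Q = ΔU + W = -792 J.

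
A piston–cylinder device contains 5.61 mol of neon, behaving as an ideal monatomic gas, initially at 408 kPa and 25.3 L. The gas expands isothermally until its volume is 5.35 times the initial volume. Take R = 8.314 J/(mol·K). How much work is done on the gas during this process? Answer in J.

-17300 J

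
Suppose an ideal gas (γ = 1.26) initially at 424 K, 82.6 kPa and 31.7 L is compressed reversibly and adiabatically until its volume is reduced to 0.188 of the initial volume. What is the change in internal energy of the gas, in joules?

n = P₁V₁/(RT₁) = 82.6×31.7/(8.314×424) = 0.743 mol.
Adiabatic: TV^(γ−1) = const ⇒ T₂ = 424×(5.32)^0.260 = 655 K; PV^γ = const ⇒ P₂ = 678 kPa.
For an ideal gas ΔU = nCvΔT with Cv = R/(γ−1) = 32.0 J/(mol·K).
ΔU = 0.743×32.0×(655−424) = 5480 J.

5480 J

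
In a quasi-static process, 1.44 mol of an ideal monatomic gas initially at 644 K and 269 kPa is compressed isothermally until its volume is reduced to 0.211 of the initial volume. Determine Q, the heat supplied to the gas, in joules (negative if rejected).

-12000 J

V₁ = nRT₁/P₁ = 1.44×8.314×644/269 = 28.7 L.
Isothermal: T stays 644 K; PV = const ⇒ V₂ = 6.05 L, P₂ = 1270 kPa.
ΔU = 0 (ideal gas, T constant).
W = nRT ln(V₂/V₁) = 1.44×8.314×644×ln(0.211) = -12000 J.
Q = ΔU + W = -12000 J.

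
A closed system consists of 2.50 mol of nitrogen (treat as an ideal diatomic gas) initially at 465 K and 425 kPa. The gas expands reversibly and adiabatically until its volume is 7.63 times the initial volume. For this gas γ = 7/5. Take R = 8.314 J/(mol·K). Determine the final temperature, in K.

206 K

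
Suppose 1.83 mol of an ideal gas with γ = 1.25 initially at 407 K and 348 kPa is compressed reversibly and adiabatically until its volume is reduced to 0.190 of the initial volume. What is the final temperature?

616 K

V₁ = nRT₁/P₁ = 1.83×8.314×407/348 = 17.8 L.
Adiabatic: TV^(γ−1) = const ⇒ T₂ = 407×(5.26)^0.250 = 616 K; PV^γ = const ⇒ P₂ = 2770 kPa.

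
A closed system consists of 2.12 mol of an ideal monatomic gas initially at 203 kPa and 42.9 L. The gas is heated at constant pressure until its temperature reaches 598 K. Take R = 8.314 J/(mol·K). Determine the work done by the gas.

T₁ = P₁V₁/(nR) = 203×42.9/(2.12×8.314) = 494 K.
Isobaric: P stays 203 kPa; V/T = const ⇒ T₂ = 598 K, V₂ = 51.9 L.
W = PΔV = 203×(51.9−42.9) kPa·L = 1830 J.

1830 J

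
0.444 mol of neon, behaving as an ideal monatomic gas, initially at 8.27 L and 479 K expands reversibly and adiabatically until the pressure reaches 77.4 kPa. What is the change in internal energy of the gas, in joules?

-886 J

P₁ = nRT₁/V₁ = 0.444×8.314×479/8.27 = 214 kPa.
Adiabatic: T₂/T₁ = (P₂/P₁)^((γ−1)/γ) ⇒ T₂ = 479×(0.362)^0.400 = 319 K; V₂ = 15.2 L.
For an ideal gas ΔU = nCvΔT with Cv = (3/2)R = 12.5 J/(mol·K).
ΔU = 0.444×12.5×(319−479) = -886 J.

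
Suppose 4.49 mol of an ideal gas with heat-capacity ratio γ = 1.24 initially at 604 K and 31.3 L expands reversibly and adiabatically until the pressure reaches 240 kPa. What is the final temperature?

488 K

P₁ = nRT₁/V₁ = 4.49×8.314×604/31.3 = 720 kPa.
Adiabatic: T₂/T₁ = (P₂/P₁)^((γ−1)/γ) ⇒ T₂ = 604×(0.333)^0.194 = 488 K; V₂ = 75.9 L.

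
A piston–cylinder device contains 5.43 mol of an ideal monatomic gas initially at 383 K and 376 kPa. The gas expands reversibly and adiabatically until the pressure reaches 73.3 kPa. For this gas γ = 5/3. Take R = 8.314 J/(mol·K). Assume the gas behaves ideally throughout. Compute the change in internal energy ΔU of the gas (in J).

V₁ = nRT₁/P₁ = 5.43×8.314×383/376 = 46.0 L.
Adiabatic: T₂/T₁ = (P₂/P₁)^((γ−1)/γ) ⇒ T₂ = 383×(0.195)^0.400 = 199 K; V₂ = 123 L.
For an ideal gas ΔU = nCvΔT with Cv = (3/2)R = 12.5 J/(mol·K).
ΔU = 5.43×12.5×(199−383) = -12500 J.

-12500 J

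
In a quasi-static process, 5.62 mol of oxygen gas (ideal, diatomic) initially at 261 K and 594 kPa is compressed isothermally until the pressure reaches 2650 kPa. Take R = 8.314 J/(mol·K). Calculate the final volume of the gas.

V₁ = nRT₁/P₁ = 5.62×8.314×261/594 = 20.5 L.
Isothermal: T stays 261 K; PV = const ⇒ V₂ = 4.60 L, P₂ = 2650 kPa.

4.60 L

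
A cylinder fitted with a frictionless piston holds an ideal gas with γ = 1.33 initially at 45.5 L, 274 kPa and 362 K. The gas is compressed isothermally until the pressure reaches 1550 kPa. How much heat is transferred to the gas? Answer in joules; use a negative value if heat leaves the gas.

n = P₁V₁/(RT₁) = 274×45.5/(8.314×362) = 4.14 mol.
Isothermal: T stays 362 K; PV = const ⇒ V₂ = 8.04 L, P₂ = 1550 kPa.
ΔU = 0 (ideal gas, T constant).
W = nRT ln(V₂/V₁) = 4.14×8.314×362×ln(0.177) = -21600 J.
Q = ΔU + W = -21600 J.

-21600 J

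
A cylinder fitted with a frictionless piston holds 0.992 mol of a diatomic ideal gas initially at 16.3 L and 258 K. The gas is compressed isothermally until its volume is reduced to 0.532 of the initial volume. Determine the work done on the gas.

1340 J

P₁ = nRT₁/V₁ = 0.992×8.314×258/16.3 = 131 kPa.
Isothermal: T stays 258 K; PV = const ⇒ V₂ = 8.67 L, P₂ = 245 kPa.
W = nRT ln(V₂/V₁) = 0.992×8.314×258×ln(0.532) = -1340 J.
Work done on the gas = −W_by = 1340 J.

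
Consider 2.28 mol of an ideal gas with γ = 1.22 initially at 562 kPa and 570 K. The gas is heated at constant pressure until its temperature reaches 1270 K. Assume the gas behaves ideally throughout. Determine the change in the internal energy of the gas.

60300 J

V₁ = nRT₁/P₁ = 2.28×8.314×570/562 = 19.2 L.
Isobaric: P stays 562 kPa; V/T = const ⇒ T₂ = 1270 K, V₂ = 42.8 L.
For an ideal gas ΔU = nCvΔT with Cv = R/(γ−1) = 37.8 J/(mol·K).
ΔU = 2.28×37.8×(1270−570) = 60300 J.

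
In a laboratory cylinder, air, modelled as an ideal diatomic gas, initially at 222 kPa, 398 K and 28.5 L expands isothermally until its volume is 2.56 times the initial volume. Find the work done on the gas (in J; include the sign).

-5950 J

n = P₁V₁/(RT₁) = 222×28.5/(8.314×398) = 1.91 mol.
Isothermal: T stays 398 K; PV = const ⇒ V₂ = 73.0 L, P₂ = 86.7 kPa.
W = nRT ln(V₂/V₁) = 1.91×8.314×398×ln(2.56) = 5950 J.
Work done on the gas = −W_by = -5950 J.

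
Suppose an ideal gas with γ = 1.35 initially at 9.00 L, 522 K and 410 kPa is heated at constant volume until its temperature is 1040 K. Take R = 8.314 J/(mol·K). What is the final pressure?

817 kPa

Isochoric: V stays 9.00 L; P/T = const ⇒ T₂ = 1040 K, P₂ = 817 kPa.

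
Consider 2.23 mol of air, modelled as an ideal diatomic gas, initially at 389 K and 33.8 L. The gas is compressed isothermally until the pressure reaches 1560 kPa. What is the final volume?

P₁ = nRT₁/V₁ = 2.23×8.314×389/33.8 = 213 kPa.
Isothermal: T stays 389 K; PV = const ⇒ V₂ = 4.62 L, P₂ = 1560 kPa.

4.62 L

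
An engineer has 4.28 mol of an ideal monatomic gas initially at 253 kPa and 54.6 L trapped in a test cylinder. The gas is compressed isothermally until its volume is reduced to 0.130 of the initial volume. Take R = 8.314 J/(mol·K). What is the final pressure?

1950 kPa

T₁ = P₁V₁/(nR) = 253×54.6/(4.28×8.314) = 388 K.
Isothermal: T stays 388 K; PV = const ⇒ V₂ = 7.10 L, P₂ = 1950 kPa.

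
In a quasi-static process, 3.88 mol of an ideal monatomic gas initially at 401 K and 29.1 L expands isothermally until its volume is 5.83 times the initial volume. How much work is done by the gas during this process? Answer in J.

22800 J

P₁ = nRT₁/V₁ = 3.88×8.314×401/29.1 = 445 kPa.
Isothermal: T stays 401 K; PV = const ⇒ V₂ = 170 L, P₂ = 76.2 kPa.
W = nRT ln(V₂/V₁) = 3.88×8.314×401×ln(5.83) = 22800 J.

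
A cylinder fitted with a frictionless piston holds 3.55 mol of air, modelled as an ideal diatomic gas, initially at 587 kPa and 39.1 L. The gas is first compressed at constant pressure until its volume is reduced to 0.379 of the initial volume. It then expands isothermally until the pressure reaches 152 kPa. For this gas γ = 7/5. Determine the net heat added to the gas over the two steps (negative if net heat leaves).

T₁ = P₁V₁/(nR) = 587×39.1/(3.55×8.314) = 778 K.
Step 1 — Isobaric: P stays 587 kPa; V/T = const ⇒ T₂ = 295 K, V₂ = 14.8 L.
W = PΔV = 587×(14.8−39.1) kPa·L = -14300 J.
ΔU = nCvΔT = 3.55×20.8×(295−778) = -35600 J.
Q = ΔU + W = nCpΔT = -49900 J.
State after step 1: P = 587 kPa, V = 14.8 L, T = 295 K.
Step 2 — Isothermal: T stays 295 K; PV = const ⇒ V₂ = 57.2 L, P₂ = 152 kPa.
ΔU = 0 (ideal gas, T constant).
W = nRT ln(V₂/V₁) = 3.55×8.314×295×ln(3.86) = 11800 J.
Q = ΔU + W = 11800 J.
Net over both steps: W = -2500 J, Q = -38100 J, ΔU = -35600 J.

-38100 J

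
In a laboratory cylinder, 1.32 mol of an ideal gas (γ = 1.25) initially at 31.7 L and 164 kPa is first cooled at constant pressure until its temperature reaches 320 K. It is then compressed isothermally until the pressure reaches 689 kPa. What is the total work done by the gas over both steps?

-6730 J

T₁ = P₁V₁/(nR) = 164×31.7/(1.32×8.314) = 474 K.
Step 1 — Isobaric: P stays 164 kPa; V/T = const ⇒ T₂ = 320 K, V₂ = 21.4 L.
W = PΔV = 164×(21.4−31.7) kPa·L = -1690 J.
ΔU = nCvΔT = 1.32×33.3×(320−474) = -6750 J.
Q = ΔU + W = nCpΔT = -8430 J.
State after step 1: P = 164 kPa, V = 21.4 L, T = 320 K.
Step 2 — Isothermal: T stays 320 K; PV = const ⇒ V₂ = 5.10 L, P₂ = 689 kPa.
ΔU = 0 (ideal gas, T constant).
W = nRT ln(V₂/V₁) = 1.32×8.314×320×ln(0.238) = -5040 J.
Q = ΔU + W = -5040 J.
Net over both steps: W = -6730 J, Q = -13500 J, ΔU = -6750 J.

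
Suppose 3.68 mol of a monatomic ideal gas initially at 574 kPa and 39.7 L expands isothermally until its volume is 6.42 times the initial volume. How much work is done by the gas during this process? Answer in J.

42400 J

T₁ = P₁V₁/(nR) = 574×39.7/(3.68×8.314) = 745 K.
Isothermal: T stays 745 K; PV = const ⇒ V₂ = 255 L, P₂ = 89.4 kPa.
W = nRT ln(V₂/V₁) = 3.68×8.314×745×ln(6.42) = 42400 J.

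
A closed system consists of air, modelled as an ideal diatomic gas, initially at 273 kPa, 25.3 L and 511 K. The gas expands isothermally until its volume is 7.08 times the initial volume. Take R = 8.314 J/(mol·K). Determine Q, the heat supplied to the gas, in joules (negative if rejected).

13500 J

n = P₁V₁/(RT₁) = 273×25.3/(8.314×511) = 1.63 mol.
Isothermal: T stays 511 K; PV = const ⇒ V₂ = 179 L, P₂ = 38.6 kPa.
ΔU = 0 (ideal gas, T constant).
W = nRT ln(V₂/V₁) = 1.63×8.314×511×ln(7.08) = 13500 J.
Q = ΔU + W = 13500 J.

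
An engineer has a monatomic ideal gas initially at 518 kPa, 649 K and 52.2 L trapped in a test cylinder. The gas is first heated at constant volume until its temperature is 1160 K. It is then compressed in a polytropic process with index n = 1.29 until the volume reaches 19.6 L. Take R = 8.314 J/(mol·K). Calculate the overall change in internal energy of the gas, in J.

55800 J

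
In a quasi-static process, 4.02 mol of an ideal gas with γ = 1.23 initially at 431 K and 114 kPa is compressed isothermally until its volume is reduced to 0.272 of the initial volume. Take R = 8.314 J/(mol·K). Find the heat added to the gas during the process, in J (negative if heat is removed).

-18800 J

V₁ = nRT₁/P₁ = 4.02×8.314×431/114 = 126 L.
Isothermal: T stays 431 K; PV = const ⇒ V₂ = 34.4 L, P₂ = 419 kPa.
ΔU = 0 (ideal gas, T constant).
W = nRT ln(V₂/V₁) = 4.02×8.314×431×ln(0.272) = -18800 J.
Q = ΔU + W = -18800 J.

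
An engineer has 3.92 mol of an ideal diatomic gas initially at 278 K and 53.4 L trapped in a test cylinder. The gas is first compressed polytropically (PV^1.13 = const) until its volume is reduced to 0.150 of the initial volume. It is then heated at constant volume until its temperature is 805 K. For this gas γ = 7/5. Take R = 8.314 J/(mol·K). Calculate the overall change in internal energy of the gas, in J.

P₁ = nRT₁/V₁ = 3.92×8.314×278/53.4 = 170 kPa.
Step 1 — Polytropic n=1.13: T₂ = T₁(V₁/V₂)^(n−1) = 278×(6.67)^0.13 = 356 K; P₂ = P₁(V₁/V₂)^n = 1450 kPa.
W = (P₁V₁−P₂V₂)/(n−1) = (170×53.4−1450×8.01)/0.13 = -19500 J.
ΔU = nCvΔT = 3.92×20.8×(356−278) = 6340 J.
Q = ΔU + W = -13200 J.
State after step 1: P = 1450 kPa, V = 8.01 L, T = 356 K.
Step 2 — Isochoric: V stays 8.01 L; P/T = const ⇒ T₂ = 805 K, P₂ = 3280 kPa.
W = 0 (no volume change).
ΔU = nCvΔT = 3.92×20.8×(805−356) = 36600 J.
Q = ΔU = 36600 J.
Net over both steps: W = -19500 J, Q = 23400 J, ΔU = 42900 J.

42900 J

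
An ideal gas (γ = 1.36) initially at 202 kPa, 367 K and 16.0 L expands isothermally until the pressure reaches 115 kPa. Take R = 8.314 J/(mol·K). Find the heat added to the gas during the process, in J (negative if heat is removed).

1820 J

n = P₁V₁/(RT₁) = 202×16.0/(8.314×367) = 1.06 mol.
Isothermal: T stays 367 K; PV = const ⇒ V₂ = 28.1 L, P₂ = 115 kPa.
ΔU = 0 (ideal gas, T constant).
W = nRT ln(V₂/V₁) = 1.06×8.314×367×ln(1.76) = 1820 J.
Q = ΔU + W = 1820 J.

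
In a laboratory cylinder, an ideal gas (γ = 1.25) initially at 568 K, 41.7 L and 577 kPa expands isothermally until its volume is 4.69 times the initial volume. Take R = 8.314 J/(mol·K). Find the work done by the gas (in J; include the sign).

37200 J

n = P₁V₁/(RT₁) = 577×41.7/(8.314×568) = 5.10 mol.
Isothermal: T stays 568 K; PV = const ⇒ V₂ = 196 L, P₂ = 123 kPa.
W = nRT ln(V₂/V₁) = 5.10×8.314×568×ln(4.69) = 37200 J.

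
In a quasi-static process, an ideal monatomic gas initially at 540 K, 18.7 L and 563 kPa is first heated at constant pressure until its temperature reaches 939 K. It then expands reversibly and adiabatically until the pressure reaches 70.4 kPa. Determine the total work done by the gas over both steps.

n = P₁V₁/(RT₁) = 563×18.7/(8.314×540) = 2.35 mol.
Step 1 — Isobaric: P stays 563 kPa; V/T = const ⇒ T₂ = 939 K, V₂ = 32.5 L.
W = PΔV = 563×(32.5−18.7) kPa·L = 7780 J.
ΔU = nCvΔT = 2.35×12.5×(939−540) = 11700 J.
Q = ΔU + W = nCpΔT = 19400 J.
State after step 1: P = 563 kPa, V = 32.5 L, T = 939 K.
Step 2 — Adiabatic: T₂/T₁ = (P₂/P₁)^((γ−1)/γ) ⇒ T₂ = 939×(0.125)^0.400 = 409 K; V₂ = 113 L.
ΔU = nCvΔT = 2.35×12.5×(409−939) = -15500 J.
Q = 0 for an adiabatic process, so W = −ΔU = 15500 J.
Net over both steps: W = 23300 J, Q = 19400 J, ΔU = -3840 J.

23300 J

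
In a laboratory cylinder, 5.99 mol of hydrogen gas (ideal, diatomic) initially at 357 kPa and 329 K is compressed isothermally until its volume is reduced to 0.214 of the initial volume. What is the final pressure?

V₁ = nRT₁/P₁ = 5.99×8.314×329/357 = 45.9 L.
Isothermal: T stays 329 K; PV = const ⇒ V₂ = 9.82 L, P₂ = 1670 kPa.

1670 kPa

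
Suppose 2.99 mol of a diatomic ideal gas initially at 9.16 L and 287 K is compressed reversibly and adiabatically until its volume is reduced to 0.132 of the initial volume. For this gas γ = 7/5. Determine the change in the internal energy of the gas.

22300 J

P₁ = nRT₁/V₁ = 2.99×8.314×287/9.16 = 779 kPa.
Adiabatic: TV^(γ−1) = const ⇒ T₂ = 287×(7.58)^0.400 = 645 K; PV^γ = const ⇒ P₂ = 13300 kPa.
For an ideal gas ΔU = nCvΔT with Cv = (5/2)R = 20.8 J/(mol·K).
ΔU = 2.99×20.8×(645−287) = 22300 J.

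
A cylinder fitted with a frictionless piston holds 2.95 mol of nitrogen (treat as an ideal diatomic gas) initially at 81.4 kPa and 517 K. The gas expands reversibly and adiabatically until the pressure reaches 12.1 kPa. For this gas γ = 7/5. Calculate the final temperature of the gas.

300 K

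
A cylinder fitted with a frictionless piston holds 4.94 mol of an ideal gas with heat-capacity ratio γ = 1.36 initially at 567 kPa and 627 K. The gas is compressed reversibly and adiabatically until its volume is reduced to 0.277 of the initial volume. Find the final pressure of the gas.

3250 kPa

V₁ = nRT₁/P₁ = 4.94×8.314×627/567 = 45.4 L.
Adiabatic: TV^(γ−1) = const ⇒ T₂ = 627×(3.61)^0.360 = 995 K; PV^γ = const ⇒ P₂ = 3250 kPa.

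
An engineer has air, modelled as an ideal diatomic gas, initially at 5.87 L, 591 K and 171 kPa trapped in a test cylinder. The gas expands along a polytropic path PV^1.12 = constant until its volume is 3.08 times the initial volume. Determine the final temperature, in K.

516 K

Polytropic n=1.12: T₂ = T₁(V₁/V₂)^(n−1) = 591×(0.325)^0.12 = 516 K; P₂ = P₁(V₁/V₂)^n = 48.5 kPa.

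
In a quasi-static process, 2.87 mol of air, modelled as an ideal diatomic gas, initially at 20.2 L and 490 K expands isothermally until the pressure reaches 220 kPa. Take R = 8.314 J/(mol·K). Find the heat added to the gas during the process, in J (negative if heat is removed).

11300 J

P₁ = nRT₁/V₁ = 2.87×8.314×490/20.2 = 579 kPa.
Isothermal: T stays 490 K; PV = const ⇒ V₂ = 53.1 L, P₂ = 220 kPa.
ΔU = 0 (ideal gas, T constant).
W = nRT ln(V₂/V₁) = 2.87×8.314×490×ln(2.63) = 11300 J.
Q = ΔU + W = 11300 J.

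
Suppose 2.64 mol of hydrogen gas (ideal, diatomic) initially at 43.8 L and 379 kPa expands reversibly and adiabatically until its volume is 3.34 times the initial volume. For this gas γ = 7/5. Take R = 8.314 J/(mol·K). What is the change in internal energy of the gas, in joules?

T₁ = P₁V₁/(nR) = 379×43.8/(2.64×8.314) = 756 K.
Adiabatic: TV^(γ−1) = const ⇒ T₂ = 756×(0.299)^0.400 = 467 K; PV^γ = const ⇒ P₂ = 70.0 kPa.
For an ideal gas ΔU = nCvΔT with Cv = (5/2)R = 20.8 J/(mol·K).
ΔU = 2.64×20.8×(467−756) = -15900 J.

-15900 J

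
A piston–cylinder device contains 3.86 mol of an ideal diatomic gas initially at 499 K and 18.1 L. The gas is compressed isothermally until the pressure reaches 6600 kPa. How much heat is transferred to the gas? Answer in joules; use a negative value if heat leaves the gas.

-32200 J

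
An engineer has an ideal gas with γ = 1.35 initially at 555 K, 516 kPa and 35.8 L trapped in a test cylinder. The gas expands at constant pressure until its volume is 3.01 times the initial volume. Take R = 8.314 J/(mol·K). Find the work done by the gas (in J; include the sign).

n = P₁V₁/(RT₁) = 516×35.8/(8.314×555) = 4.00 mol.
Isobaric: P stays 516 kPa; V/T = const ⇒ T₂ = 1670 K, V₂ = 108 L.
W = PΔV = 516×(108−35.8) kPa·L = 37100 J.

37100 J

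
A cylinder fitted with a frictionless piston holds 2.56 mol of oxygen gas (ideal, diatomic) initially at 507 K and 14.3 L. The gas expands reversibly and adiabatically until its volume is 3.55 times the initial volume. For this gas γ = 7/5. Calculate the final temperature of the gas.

305 K

P₁ = nRT₁/V₁ = 2.56×8.314×507/14.3 = 755 kPa.
Adiabatic: TV^(γ−1) = const ⇒ T₂ = 507×(0.282)^0.400 = 305 K; PV^γ = const ⇒ P₂ = 128 kPa.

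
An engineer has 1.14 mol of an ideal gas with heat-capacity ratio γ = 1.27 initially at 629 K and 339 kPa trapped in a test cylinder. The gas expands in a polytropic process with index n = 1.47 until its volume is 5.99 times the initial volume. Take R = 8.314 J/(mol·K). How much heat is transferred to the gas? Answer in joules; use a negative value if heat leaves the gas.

V₁ = nRT₁/P₁ = 1.14×8.314×629/339 = 17.6 L.
Polytropic n=1.47: T₂ = T₁(V₁/V₂)^(n−1) = 629×(0.167)^0.47 = 271 K; P₂ = P₁(V₁/V₂)^n = 24.4 kPa.
W = (P₁V₁−P₂V₂)/(n−1) = (339×17.6−24.4×105)/0.47 = 7220 J.
ΔU = nCvΔT = 1.14×30.8×(271−629) = -12600 J.
Q = ΔU + W = -5340 J.

-5340 J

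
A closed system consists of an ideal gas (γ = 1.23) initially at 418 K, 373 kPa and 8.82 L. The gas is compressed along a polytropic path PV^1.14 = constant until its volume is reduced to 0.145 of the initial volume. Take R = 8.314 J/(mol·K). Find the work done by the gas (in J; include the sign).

n = P₁V₁/(RT₁) = 373×8.82/(8.314×418) = 0.947 mol.
Polytropic n=1.14: T₂ = T₁(V₁/V₂)^(n−1) = 418×(6.90)^0.14 = 548 K; P₂ = P₁(V₁/V₂)^n = 3370 kPa.
W = (P₁V₁−P₂V₂)/(n−1) = (373×8.82−3370×1.28)/0.14 = -7290 J.

-7290 J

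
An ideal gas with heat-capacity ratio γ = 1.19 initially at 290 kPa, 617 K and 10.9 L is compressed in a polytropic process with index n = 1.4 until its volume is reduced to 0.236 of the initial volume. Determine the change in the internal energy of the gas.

13000 J

n = P₁V₁/(RT₁) = 290×10.9/(8.314×617) = 0.616 mol.
Polytropic n=1.4: T₂ = T₁(V₁/V₂)^(n−1) = 617×(4.24)^0.40 = 1100 K; P₂ = P₁(V₁/V₂)^n = 2190 kPa.
For an ideal gas ΔU = nCvΔT with Cv = R/(γ−1) = 43.8 J/(mol·K).
ΔU = 0.616×43.8×(1100−617) = 13000 J.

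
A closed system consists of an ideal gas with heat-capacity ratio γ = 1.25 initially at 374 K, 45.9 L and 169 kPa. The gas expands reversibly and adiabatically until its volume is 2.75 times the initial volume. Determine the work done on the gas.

-6930 J

n = P₁V₁/(RT₁) = 169×45.9/(8.314×374) = 2.49 mol.
Adiabatic: TV^(γ−1) = const ⇒ T₂ = 374×(0.364)^0.250 = 290 K; PV^γ = const ⇒ P₂ = 47.7 kPa.
ΔU = nCvΔT = 2.49×33.3×(290−374) = -6930 J.
Q = 0 for an adiabatic process, so W = −ΔU = 6930 J.
Work done on the gas = −W_by = -6930 J.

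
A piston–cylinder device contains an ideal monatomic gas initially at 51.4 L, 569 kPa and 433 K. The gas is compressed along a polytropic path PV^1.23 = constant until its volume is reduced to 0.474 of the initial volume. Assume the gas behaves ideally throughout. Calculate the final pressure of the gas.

1430 kPa

Polytropic n=1.23: T₂ = T₁(V₁/V₂)^(n−1) = 433×(2.11)^0.23 = 514 K; P₂ = P₁(V₁/V₂)^n = 1430 kPa.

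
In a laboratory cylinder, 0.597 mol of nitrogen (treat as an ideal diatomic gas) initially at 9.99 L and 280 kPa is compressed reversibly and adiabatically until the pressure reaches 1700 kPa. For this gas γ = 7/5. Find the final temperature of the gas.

T₁ = P₁V₁/(nR) = 280×9.99/(0.597×8.314) = 564 K.
Adiabatic: T₂/T₁ = (P₂/P₁)^((γ−1)/γ) ⇒ T₂ = 564×(6.07)^0.286 = 943 K; V₂ = 2.75 L.

943 K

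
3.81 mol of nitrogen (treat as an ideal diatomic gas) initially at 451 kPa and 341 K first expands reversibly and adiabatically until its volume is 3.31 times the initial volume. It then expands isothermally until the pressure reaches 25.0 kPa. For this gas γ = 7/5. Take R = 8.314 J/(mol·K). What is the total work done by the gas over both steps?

18400 J

V₁ = nRT₁/P₁ = 3.81×8.314×341/451 = 24.0 L.
Step 1 — Adiabatic: TV^(γ−1) = const ⇒ T₂ = 341×(0.302)^0.400 = 211 K; PV^γ = const ⇒ P₂ = 84.4 kPa.
ΔU = nCvΔT = 3.81×20.8×(211−341) = -10300 J.
Q = 0 for an adiabatic process, so W = −ΔU = 10300 J.
State after step 1: P = 84.4 kPa, V = 79.3 L, T = 211 K.
Step 2 — Isothermal: T stays 211 K; PV = const ⇒ V₂ = 268 L, P₂ = 25.0 kPa.
ΔU = 0 (ideal gas, T constant).
W = nRT ln(V₂/V₁) = 3.81×8.314×211×ln(3.38) = 8140 J.
Q = ΔU + W = 8140 J.
Net over both steps: W = 18400 J, Q = 8140 J, ΔU = -10300 J.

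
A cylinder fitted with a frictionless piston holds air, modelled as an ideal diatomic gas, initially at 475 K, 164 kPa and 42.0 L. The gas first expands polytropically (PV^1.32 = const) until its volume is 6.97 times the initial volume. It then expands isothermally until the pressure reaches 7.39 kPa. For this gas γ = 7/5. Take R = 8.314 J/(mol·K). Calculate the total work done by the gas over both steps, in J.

n = P₁V₁/(RT₁) = 164×42.0/(8.314×475) = 1.74 mol.
Step 1 — Polytropic n=1.32: T₂ = T₁(V₁/V₂)^(n−1) = 475×(0.143)^0.32 = 255 K; P₂ = P₁(V₁/V₂)^n = 12.6 kPa.
W = (P₁V₁−P₂V₂)/(n−1) = (164×42.0−12.6×293)/0.32 = 9960 J.
ΔU = nCvΔT = 1.74×20.8×(255−475) = -7970 J.
Q = ΔU + W = 1990 J.
State after step 1: P = 12.6 kPa, V = 293 L, T = 255 K.
Step 2 — Isothermal: T stays 255 K; PV = const ⇒ V₂ = 501 L, P₂ = 7.39 kPa.
ΔU = 0 (ideal gas, T constant).
W = nRT ln(V₂/V₁) = 1.74×8.314×255×ln(1.71) = 1990 J.
Q = ΔU + W = 1990 J.
Net over both steps: W = 11900 J, Q = 3980 J, ΔU = -7970 J.

11900 J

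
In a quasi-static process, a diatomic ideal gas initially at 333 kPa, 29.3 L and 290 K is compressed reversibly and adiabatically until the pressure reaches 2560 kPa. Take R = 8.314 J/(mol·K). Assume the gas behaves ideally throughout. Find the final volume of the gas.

Adiabatic: T₂/T₁ = (P₂/P₁)^((γ−1)/γ) ⇒ T₂ = 290×(7.69)^0.286 = 519 K; V₂ = 6.83 L.

6.83 L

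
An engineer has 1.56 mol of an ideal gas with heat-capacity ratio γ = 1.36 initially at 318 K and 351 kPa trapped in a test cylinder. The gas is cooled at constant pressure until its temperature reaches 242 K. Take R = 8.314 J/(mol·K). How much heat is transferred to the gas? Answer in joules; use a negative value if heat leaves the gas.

-3720 J

V₁ = nRT₁/P₁ = 1.56×8.314×318/351 = 11.8 L.
Isobaric: P stays 351 kPa; V/T = const ⇒ T₂ = 242 K, V₂ = 8.94 L.
W = PΔV = 351×(8.94−11.8) kPa·L = -986 J.
ΔU = nCvΔT = 1.56×23.1×(242−318) = -2740 J.
Q = ΔU + W = nCpΔT = -3720 J.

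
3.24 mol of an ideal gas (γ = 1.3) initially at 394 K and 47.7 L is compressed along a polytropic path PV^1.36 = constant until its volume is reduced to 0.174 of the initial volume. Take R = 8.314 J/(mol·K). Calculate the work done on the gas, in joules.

25800 J

P₁ = nRT₁/V₁ = 3.24×8.314×394/47.7 = 223 kPa.
Polytropic n=1.36: T₂ = T₁(V₁/V₂)^(n−1) = 394×(5.75)^0.36 = 739 K; P₂ = P₁(V₁/V₂)^n = 2400 kPa.
W = (P₁V₁−P₂V₂)/(n−1) = (223×47.7−2400×8.30)/0.36 = -25800 J.
Work done on the gas = −W_by = 25800 J.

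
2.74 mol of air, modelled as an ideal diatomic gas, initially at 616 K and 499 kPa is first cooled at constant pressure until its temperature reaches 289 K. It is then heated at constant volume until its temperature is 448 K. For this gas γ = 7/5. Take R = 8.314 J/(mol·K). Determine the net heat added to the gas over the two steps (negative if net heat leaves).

-17000 J

V₁ = nRT₁/P₁ = 2.74×8.314×616/499 = 28.1 L.
Step 1 — Isobaric: P stays 499 kPa; V/T = const ⇒ T₂ = 289 K, V₂ = 13.2 L.
W = PΔV = 499×(13.2−28.1) kPa·L = -7450 J.
ΔU = nCvΔT = 2.74×20.8×(289−616) = -18600 J.
Q = ΔU + W = nCpΔT = -26100 J.
State after step 1: P = 499 kPa, V = 13.2 L, T = 289 K.
Step 2 — Isochoric: V stays 13.2 L; P/T = const ⇒ T₂ = 448 K, P₂ = 774 kPa.
W = 0 (no volume change).
ΔU = nCvΔT = 2.74×20.8×(448−289) = 9060 J.
Q = ΔU = 9060 J.
Net over both steps: W = -7450 J, Q = -17000 J, ΔU = -9570 J.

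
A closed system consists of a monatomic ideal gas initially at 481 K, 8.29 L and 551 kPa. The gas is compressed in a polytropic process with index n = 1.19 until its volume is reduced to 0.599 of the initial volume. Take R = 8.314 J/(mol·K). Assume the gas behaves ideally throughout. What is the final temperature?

Polytropic n=1.19: T₂ = T₁(V₁/V₂)^(n−1) = 481×(1.67)^0.19 = 530 K; P₂ = P₁(V₁/V₂)^n = 1010 kPa.

530 K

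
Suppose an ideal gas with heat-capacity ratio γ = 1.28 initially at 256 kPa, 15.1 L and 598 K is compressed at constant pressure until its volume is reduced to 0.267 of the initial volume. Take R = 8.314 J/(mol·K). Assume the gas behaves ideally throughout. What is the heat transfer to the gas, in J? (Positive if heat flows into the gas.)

-13000 J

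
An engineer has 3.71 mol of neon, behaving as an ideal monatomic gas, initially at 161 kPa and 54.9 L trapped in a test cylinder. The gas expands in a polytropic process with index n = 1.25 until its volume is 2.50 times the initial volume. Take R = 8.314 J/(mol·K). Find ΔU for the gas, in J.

-2710 J

T₁ = P₁V₁/(nR) = 161×54.9/(3.71×8.314) = 287 K.
Polytropic n=1.25: T₂ = T₁(V₁/V₂)^(n−1) = 287×(0.400)^0.25 = 228 K; P₂ = P₁(V₁/V₂)^n = 51.2 kPa.
For an ideal gas ΔU = nCvΔT with Cv = (3/2)R = 12.5 J/(mol·K).
ΔU = 3.71×12.5×(228−287) = -2710 J.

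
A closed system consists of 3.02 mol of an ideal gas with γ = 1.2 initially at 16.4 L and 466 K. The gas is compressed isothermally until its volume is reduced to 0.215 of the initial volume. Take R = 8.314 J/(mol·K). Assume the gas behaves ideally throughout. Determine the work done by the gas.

-18000 J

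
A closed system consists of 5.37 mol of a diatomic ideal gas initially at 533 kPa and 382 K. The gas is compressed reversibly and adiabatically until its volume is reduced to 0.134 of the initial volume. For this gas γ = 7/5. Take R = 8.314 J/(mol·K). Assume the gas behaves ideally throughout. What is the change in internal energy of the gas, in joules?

V₁ = nRT₁/P₁ = 5.37×8.314×382/533 = 32.0 L.
Adiabatic: TV^(γ−1) = const ⇒ T₂ = 382×(7.46)^0.400 = 854 K; PV^γ = const ⇒ P₂ = 8890 kPa.
For an ideal gas ΔU = nCvΔT with Cv = (5/2)R = 20.8 J/(mol·K).
ΔU = 5.37×20.8×(854−382) = 52600 J.

52600 J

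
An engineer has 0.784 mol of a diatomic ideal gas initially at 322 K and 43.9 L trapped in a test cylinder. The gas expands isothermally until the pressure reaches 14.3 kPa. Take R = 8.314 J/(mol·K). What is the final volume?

147 L

P₁ = nRT₁/V₁ = 0.784×8.314×322/43.9 = 47.8 kPa.
Isothermal: T stays 322 K; PV = const ⇒ V₂ = 147 L, P₂ = 14.3 kPa.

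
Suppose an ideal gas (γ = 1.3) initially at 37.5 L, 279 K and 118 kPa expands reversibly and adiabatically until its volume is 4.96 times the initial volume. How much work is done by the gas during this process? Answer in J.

5630 J

n = P₁V₁/(RT₁) = 118×37.5/(8.314×279) = 1.91 mol.
Adiabatic: TV^(γ−1) = const ⇒ T₂ = 279×(0.202)^0.300 = 173 K; PV^γ = const ⇒ P₂ = 14.7 kPa.
ΔU = nCvΔT = 1.91×27.7×(173−279) = -5630 J.
Q = 0 for an adiabatic process, so W = −ΔU = 5630 J.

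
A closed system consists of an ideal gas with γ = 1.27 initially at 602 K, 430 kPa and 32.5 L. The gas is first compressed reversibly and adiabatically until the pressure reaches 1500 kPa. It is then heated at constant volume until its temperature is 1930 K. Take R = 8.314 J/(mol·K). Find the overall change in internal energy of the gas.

114000 J

n = P₁V₁/(RT₁) = 430×32.5/(8.314×602) = 2.79 mol.
Step 1 — Adiabatic: T₂/T₁ = (P₂/P₁)^((γ−1)/γ) ⇒ T₂ = 602×(3.49)^0.213 = 785 K; V₂ = 12.2 L.
ΔU = nCvΔT = 2.79×30.8×(785−602) = 15700 J.
Q = 0 for an adiabatic process, so W = −ΔU = -15700 J.
State after step 1: P = 1500 kPa, V = 12.2 L, T = 785 K.
Step 2 — Isochoric: V stays 12.2 L; P/T = const ⇒ T₂ = 1930 K, P₂ = 3690 kPa.
W = 0 (no volume change).
ΔU = nCvΔT = 2.79×30.8×(1930−785) = 98400 J.
Q = ΔU = 98400 J.
Net over both steps: W = -15700 J, Q = 98400 J, ΔU = 114000 J.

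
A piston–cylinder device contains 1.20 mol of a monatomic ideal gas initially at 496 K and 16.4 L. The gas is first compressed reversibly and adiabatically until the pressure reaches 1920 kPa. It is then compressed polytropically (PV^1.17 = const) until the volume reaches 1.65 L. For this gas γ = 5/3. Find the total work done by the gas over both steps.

-21800 J

P₁ = nRT₁/V₁ = 1.20×8.314×496/16.4 = 302 kPa.
Step 1 — Adiabatic: T₂/T₁ = (P₂/P₁)^((γ−1)/γ) ⇒ T₂ = 496×(6.36)^0.400 = 1040 K; V₂ = 5.40 L.
ΔU = nCvΔT = 1.20×12.5×(1040−496) = 8140 J.
Q = 0 for an adiabatic process, so W = −ΔU = -8140 J.
State after step 1: P = 1920 kPa, V = 5.40 L, T = 1040 K.
Step 2 — Polytropic n=1.17: T₂ = T₁(V₁/V₂)^(n−1) = 1040×(3.27)^0.17 = 1270 K; P₂ = P₁(V₁/V₂)^n = 7690 kPa.
W = (P₁V₁−P₂V₂)/(n−1) = (1920×5.40−7690×1.65)/0.17 = -13600 J.
ΔU = nCvΔT = 1.20×12.5×(1270−1040) = 3480 J.
Q = ΔU + W = -10200 J.
Net over both steps: W = -21800 J, Q = -10200 J, ΔU = 11600 J.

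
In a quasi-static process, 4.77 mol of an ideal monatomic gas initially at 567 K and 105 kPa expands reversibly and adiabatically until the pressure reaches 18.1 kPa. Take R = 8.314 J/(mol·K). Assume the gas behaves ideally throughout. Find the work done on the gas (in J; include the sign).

V₁ = nRT₁/P₁ = 4.77×8.314×567/105 = 214 L.
Adiabatic: T₂/T₁ = (P₂/P₁)^((γ−1)/γ) ⇒ T₂ = 567×(0.172)^0.400 = 281 K; V₂ = 615 L.
ΔU = nCvΔT = 4.77×12.5×(281−567) = -17000 J.
Q = 0 for an adiabatic process, so W = −ΔU = 17000 J.
Work done on the gas = −W_by = -17000 J.

-17000 J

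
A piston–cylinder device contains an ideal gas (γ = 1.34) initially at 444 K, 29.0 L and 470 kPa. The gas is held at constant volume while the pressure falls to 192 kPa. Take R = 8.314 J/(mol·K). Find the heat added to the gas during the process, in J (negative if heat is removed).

n = P₁V₁/(RT₁) = 470×29.0/(8.314×444) = 3.69 mol.
Isochoric: V stays 29.0 L; P/T = const ⇒ T₂ = 181 K, P₂ = 192 kPa.
W = 0 (no volume change).
ΔU = nCvΔT = 3.69×24.5×(181−444) = -23700 J.
Q = ΔU = -23700 J.

-23700 J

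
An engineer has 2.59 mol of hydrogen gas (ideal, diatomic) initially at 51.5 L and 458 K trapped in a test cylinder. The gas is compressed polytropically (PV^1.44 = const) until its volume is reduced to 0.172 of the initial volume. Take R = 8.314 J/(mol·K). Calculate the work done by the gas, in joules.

P₁ = nRT₁/V₁ = 2.59×8.314×458/51.5 = 191 kPa.
Polytropic n=1.44: T₂ = T₁(V₁/V₂)^(n−1) = 458×(5.81)^0.44 = 994 K; P₂ = P₁(V₁/V₂)^n = 2420 kPa.
W = (P₁V₁−P₂V₂)/(n−1) = (191×51.5−2420×8.86)/0.44 = -26200 J.

-26200 J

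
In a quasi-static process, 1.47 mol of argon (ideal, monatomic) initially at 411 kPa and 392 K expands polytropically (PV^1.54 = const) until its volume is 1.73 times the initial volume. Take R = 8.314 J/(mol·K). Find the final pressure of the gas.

V₁ = nRT₁/P₁ = 1.47×8.314×392/411 = 11.7 L.
Polytropic n=1.54: T₂ = T₁(V₁/V₂)^(n−1) = 392×(0.578)^0.54 = 292 K; P₂ = P₁(V₁/V₂)^n = 177 kPa.

177 kPa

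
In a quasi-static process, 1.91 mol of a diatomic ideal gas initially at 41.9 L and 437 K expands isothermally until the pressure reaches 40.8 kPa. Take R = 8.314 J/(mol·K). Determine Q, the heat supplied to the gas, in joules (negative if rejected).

9720 J

P₁ = nRT₁/V₁ = 1.91×8.314×437/41.9 = 166 kPa.
Isothermal: T stays 437 K; PV = const ⇒ V₂ = 170 L, P₂ = 40.8 kPa.
ΔU = 0 (ideal gas, T constant).
W = nRT ln(V₂/V₁) = 1.91×8.314×437×ln(4.06) = 9720 J.
Q = ΔU + W = 9720 J.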